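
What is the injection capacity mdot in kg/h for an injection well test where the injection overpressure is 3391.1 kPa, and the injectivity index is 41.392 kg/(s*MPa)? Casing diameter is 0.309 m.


mdot = II * dP / 1000
mdot = 41.392 * 3391.1 / 1000
mdot = 140.3644 kg/s
Convert: 140.3644 kg/s * 3600.0 = 5.0531e+05 kg/h
mdot = 5.0531e+05 kg/h


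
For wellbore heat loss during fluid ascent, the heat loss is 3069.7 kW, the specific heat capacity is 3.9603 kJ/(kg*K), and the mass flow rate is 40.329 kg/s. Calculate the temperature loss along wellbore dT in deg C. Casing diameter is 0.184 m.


dT = Q_loss / (mdot * cp)
dT = 3069.7 / (40.329 * 3.9603)
dT = 19.21987 K
Convert (temperature difference, 1 K = 1 deg C): 19.21987 K = 19.21987 deg C
dT = 19.220 deg C


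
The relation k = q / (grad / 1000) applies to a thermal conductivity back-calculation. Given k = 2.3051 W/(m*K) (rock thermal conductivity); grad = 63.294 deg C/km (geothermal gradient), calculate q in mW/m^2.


q = k * grad / 1000
q = 2.3051 * 63.294 / 1000
q = 0.1458990 W/m^2
Convert: 0.1458990 W/m^2 * 1000.0 = 145.90 mW/m^2
q = 145.90 mW/m^2


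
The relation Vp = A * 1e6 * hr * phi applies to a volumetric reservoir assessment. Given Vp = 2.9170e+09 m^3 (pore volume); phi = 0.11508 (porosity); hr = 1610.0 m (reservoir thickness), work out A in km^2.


A = Vp / (1e6 * hr * phi)
A = 2.9170e+09 / (1e6 * 1610.0 * 0.11508)
A = 15.744 km^2


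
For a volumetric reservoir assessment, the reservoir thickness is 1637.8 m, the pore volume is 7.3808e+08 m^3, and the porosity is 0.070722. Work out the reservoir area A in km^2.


A = Vp / (1e6 * hr * phi)
A = 7.3808e+08 / (1e6 * 1637.8 * 0.070722)
A = 6.3722 km^2


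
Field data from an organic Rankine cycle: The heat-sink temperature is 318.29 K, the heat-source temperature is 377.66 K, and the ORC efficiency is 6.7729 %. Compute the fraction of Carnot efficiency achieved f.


f = (eta_orc/100) / (1 - Tc/Th)
f = (6.7729/100) / (1 - 318.29/377.66)
f = 0.43083


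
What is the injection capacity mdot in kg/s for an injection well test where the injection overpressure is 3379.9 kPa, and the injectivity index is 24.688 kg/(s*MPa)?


mdot = II * dP / 1000
mdot = 24.688 * 3379.9 / 1000
mdot = 83.443 kg/s


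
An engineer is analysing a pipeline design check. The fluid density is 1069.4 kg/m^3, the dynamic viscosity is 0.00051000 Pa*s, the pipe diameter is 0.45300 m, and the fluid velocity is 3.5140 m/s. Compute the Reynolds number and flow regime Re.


Step 1: Re = rho*vel*D/mu = 1069.4*3.514*0.453/0.00051 = 3.3379e+06
Step 2: Re = 3.3379e+06 > 4000, so flow is turbulent.
Re = 3.3379e+06 (turbulent)


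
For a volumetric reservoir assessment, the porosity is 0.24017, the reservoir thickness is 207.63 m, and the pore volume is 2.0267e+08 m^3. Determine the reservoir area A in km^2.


A = Vp / (1e6 * hr * phi)
A = 2.0267e+08 / (1e6 * 207.63 * 0.24017)
A = 4.0643 km^2


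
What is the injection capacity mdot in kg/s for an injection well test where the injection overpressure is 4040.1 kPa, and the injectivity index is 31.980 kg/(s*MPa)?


mdot = II * dP / 1000
mdot = 31.980 * 4040.1 / 1000
mdot = 129.20 kg/s


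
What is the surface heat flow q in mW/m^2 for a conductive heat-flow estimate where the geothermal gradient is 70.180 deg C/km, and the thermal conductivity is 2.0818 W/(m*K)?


q = k * grad / 1000
q = 2.0818 * 70.180 / 1000
q = 0.1461007 W/m^2
Convert: 0.1461007 W/m^2 * 1000.0 = 146.10 mW/m^2
q = 146.10 mW/m^2


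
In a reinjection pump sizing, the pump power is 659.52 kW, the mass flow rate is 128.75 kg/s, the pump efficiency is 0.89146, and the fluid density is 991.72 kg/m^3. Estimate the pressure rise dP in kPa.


dP = P_pump * rho * eta / mdot
dP = 659.52 * 991.72 * 0.89146 / 128.75
dP = 4528.7 kPa


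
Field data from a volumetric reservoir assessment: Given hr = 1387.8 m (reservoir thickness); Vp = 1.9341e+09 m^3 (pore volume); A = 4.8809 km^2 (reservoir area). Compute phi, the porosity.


phi = Vp / (A * 1e6 * hr)
phi = 1.9341e+09 / (4.8809 * 1e6 * 1387.8)
phi = 0.28553


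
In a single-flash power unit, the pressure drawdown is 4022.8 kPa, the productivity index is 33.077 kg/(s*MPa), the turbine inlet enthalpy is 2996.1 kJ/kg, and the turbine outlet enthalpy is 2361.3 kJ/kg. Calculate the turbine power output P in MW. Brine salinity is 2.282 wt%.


Step 1: mdot = PI * dP / 1000 = 33.077 * 4022.8 / 1000 = 133.0622 kg/s
Step 2: P = mdot*(h_in - h_out)/1000 = 133.0622*(2996.1 - 2361.3)/1000 = 84.468 MW
P = 84.468 MW


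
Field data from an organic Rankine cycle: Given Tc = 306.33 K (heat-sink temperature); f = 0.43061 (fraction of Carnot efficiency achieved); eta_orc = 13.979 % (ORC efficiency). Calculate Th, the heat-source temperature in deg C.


Th = Tc / (1 - (eta_orc/100)/f)
Th = 306.33 / (1 - (13.979/100)/0.43061)
Th = 453.5753 K
Convert to deg C: 453.5753 - 273.15 = 180.43 deg C
Th = 180.43 deg C


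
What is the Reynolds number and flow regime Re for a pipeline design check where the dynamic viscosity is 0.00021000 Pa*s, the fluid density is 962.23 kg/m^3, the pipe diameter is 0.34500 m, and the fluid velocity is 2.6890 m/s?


Step 1: Re = rho*vel*D/mu = 962.23*2.689*0.345/0.00021 = 4.2508e+06
Step 2: Re = 4.2508e+06 > 4000, so flow is turbulent.
Re = 4.2508e+06 (turbulent)


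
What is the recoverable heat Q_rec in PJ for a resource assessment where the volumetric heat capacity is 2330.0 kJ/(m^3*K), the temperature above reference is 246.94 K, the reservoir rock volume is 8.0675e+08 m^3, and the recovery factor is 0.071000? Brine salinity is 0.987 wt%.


Step 1: Q_s = Vr*rhoc*dT/1e12 = 8.0675e+08*2330.0*246.94/1e12 = 464.1799 PJ
Step 2: Q_rec = Q_s * RF = 464.1799 * 0.071 = 32.957 PJ
Q_rec = 32.957 PJ


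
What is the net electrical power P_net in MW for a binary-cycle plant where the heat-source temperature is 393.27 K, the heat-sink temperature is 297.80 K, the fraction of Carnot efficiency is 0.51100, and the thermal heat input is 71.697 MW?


Step 1: eta = (1 - Tc/Th)*f = (1 - 297.8/393.27)*0.511 = 0.1240501
Step 2: P_net = eta * Q_in = 0.1240501 * 71.697 = 8.8940 MW
P_net = 8.8940 MW


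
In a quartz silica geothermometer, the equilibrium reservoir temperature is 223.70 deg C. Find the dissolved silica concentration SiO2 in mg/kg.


SiO2 = 10^(5.19 - 1309/(T_eq + 273.15))
SiO2 = 10^(5.19 - 1309/(223.70 + 273.15))
SiO2 = 359.25 mg/kg


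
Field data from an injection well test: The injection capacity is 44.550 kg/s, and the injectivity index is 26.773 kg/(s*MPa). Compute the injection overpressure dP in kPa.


dP = mdot * 1000 / II
dP = 44.550 * 1000 / 26.773
dP = 1664.0 kPa


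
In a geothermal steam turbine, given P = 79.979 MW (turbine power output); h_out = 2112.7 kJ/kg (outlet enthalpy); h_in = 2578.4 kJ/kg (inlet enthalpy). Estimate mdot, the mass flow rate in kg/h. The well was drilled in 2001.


mdot = P * 1000 / (h_in - h_out)
mdot = 79.979 * 1000 / (2578.4 - 2112.7)
mdot = 171.7393 kg/s
Convert: 171.7393 kg/s * 3600.0 = 6.1826e+05 kg/h
mdot = 6.1826e+05 kg/h


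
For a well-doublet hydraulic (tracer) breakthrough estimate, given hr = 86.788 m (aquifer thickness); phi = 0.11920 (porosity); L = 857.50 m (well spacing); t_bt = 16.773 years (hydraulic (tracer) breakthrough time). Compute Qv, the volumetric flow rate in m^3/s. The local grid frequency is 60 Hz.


Qv = pi*hr*phi*L^2 / (3*t_bt*365.25*86400)
Qv = pi*86.788*0.11920*857.50^2 / (3*16.773*365.25*86400)
Qv = 0.015049 m^3/s


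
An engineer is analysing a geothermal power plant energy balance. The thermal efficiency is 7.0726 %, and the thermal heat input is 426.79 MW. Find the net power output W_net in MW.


W_net = eta / 100 * Q_in
W_net = 7.0726 / 100 * 426.79
W_net = 30.185 MW


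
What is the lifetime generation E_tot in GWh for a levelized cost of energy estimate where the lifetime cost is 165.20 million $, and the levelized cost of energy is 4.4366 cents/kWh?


E_tot = C_tot / LCOE * 100
E_tot = 165.20 / 4.4366 * 100
E_tot = 3723.6 GWh


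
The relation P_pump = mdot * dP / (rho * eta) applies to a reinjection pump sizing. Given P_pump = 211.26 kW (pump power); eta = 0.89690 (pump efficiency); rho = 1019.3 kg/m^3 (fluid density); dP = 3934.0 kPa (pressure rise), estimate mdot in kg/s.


mdot = P_pump * rho * eta / dP
mdot = 211.26 * 1019.3 * 0.89690 / 3934.0
mdot = 49.094 kg/s


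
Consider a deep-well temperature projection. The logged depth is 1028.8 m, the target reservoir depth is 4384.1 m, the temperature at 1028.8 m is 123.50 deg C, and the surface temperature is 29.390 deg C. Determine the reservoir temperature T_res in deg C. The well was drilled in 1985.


Step 1: grad = (T_d1 - T_surf)/d1 * 1000 = (123.5 - 29.39)/1028.8 * 1000 = 91.47551 deg C/km
Step 2: T_res = T_surf + grad*d2/1000 = 29.39 + 91.47551*4384.1/1000 = 430.43 deg C
T_res = 430.43 deg C


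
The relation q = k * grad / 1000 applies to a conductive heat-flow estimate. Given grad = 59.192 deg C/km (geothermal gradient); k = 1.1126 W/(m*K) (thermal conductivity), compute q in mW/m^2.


q = k * grad / 1000
q = 1.1126 * 59.192 / 1000
q = 0.06585702 W/m^2
Convert: 0.06585702 W/m^2 * 1000.0 = 65.857 mW/m^2
q = 65.857 mW/m^2


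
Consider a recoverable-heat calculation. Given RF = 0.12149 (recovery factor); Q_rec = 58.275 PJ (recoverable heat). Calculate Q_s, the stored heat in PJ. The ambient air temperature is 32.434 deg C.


Q_s = Q_rec / RF
Q_s = 58.275 / 0.12149
Q_s = 479.67 PJ


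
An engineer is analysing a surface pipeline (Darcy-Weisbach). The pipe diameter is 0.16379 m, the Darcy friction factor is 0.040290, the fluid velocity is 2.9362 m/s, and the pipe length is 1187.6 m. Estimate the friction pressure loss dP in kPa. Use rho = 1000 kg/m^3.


dP = f * (L/D) * (rho*vel^2/2) / 1000
dP = 0.040290 * (1187.6/0.16379) * (1000*2.9362^2/2) / 1000
dP = 1259.3 kPa


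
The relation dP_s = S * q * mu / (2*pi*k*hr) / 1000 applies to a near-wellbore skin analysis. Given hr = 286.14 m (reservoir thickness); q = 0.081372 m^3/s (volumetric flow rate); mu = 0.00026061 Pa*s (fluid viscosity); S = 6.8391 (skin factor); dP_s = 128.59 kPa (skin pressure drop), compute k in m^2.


k = S*q*mu / (2*pi*dP_s*1000*hr)
k = 6.8391*0.081372*0.00026061 / (2*pi*128.59*1000*286.14)
k = 6.2733e-13 m^2


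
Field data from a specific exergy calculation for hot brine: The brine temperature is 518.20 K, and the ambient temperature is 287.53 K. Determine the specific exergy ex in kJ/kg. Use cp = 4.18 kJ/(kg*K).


ex = cp * ((T_b - T_0) - T_0 * ln(T_b/T_0))
ex = 4.18 * ((518.20 - 287.53) - 287.53 * ln(518.20/287.53))
ex = 256.26 kJ/kg


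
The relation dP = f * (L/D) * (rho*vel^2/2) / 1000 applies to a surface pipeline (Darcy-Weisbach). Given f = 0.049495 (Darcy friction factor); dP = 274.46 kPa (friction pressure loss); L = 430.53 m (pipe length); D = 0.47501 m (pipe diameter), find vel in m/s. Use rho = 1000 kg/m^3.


vel = sqrt(dP*1000*2*D / (f*L*rho))
vel = sqrt(274.46*1000*2*0.47501 / (0.049495*430.53*1000))
vel = 3.4980 m/s


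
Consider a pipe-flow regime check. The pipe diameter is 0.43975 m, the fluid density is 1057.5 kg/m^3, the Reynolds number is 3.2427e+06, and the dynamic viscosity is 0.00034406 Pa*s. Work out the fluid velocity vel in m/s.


vel = Re * mu / (rho * D)
vel = 3.2427e+06 * 0.00034406 / (1057.5 * 0.43975)
vel = 2.3991 m/s


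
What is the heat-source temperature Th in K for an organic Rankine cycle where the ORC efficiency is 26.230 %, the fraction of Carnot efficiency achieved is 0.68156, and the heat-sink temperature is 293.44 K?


Th = Tc / (1 - (eta_orc/100)/f)
Th = 293.44 / (1 - (26.230/100)/0.68156)
Th = 477.02 K


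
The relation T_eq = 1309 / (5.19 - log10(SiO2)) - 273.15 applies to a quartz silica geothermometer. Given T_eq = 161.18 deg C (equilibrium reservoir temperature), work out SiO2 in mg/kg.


SiO2 = 10^(5.19 - 1309/(T_eq + 273.15))
SiO2 = 10^(5.19 - 1309/(161.18 + 273.15))
SiO2 = 150.02 mg/kg


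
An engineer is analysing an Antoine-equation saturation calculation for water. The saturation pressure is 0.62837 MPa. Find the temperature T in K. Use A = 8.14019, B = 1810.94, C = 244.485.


T = B / (A - log10(P_sat * 760 / 0.101325)) - C
T = 1810.94 / (8.14019 - log10(0.62837 * 760 / 0.101325)) - 244.485
T = 160.9302 deg C
Convert to K: 160.9302 + 273.15 = 434.08 K
T = 434.08 K


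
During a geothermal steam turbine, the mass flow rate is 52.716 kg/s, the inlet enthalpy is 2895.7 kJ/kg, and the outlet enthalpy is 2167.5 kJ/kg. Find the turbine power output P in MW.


P = mdot * (h_in - h_out) / 1000
P = 52.716 * (2895.7 - 2167.5) / 1000
P = 38.388 MW


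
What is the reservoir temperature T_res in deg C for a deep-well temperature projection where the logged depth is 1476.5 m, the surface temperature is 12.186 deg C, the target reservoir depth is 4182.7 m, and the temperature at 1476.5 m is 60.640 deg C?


Step 1: grad = (T_d1 - T_surf)/d1 * 1000 = (60.64 - 12.186)/1476.5 * 1000 = 32.81680 deg C/km
Step 2: T_res = T_surf + grad*d2/1000 = 12.186 + 32.81680*4182.7/1000 = 149.45 deg C
T_res = 149.45 deg C


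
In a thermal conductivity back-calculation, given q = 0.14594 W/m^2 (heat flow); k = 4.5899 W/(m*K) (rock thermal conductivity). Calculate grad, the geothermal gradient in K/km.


grad = q / k * 1000
grad = 0.14594 / 4.5899 * 1000
grad = 31.79590 deg C/km
Convert: 31.79590 deg C/km * 1.0 = 31.796 K/km
grad = 31.796 K/km


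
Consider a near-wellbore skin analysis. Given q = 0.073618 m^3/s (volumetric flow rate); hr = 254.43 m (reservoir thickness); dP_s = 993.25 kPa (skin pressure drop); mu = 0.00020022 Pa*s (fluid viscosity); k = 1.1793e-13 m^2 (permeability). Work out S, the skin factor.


S = dP_s * 1000 * 2*pi*k*hr / (q*mu)
S = 993.25 * 1000 * 2*pi*1.1793e-13*254.43 / (0.073618*0.00020022)
S = 12.704


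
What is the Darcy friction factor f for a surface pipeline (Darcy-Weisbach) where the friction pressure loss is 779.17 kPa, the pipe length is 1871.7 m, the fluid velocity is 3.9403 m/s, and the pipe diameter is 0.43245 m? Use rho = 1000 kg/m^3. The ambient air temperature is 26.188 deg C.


f = dP*1000 / ((L/D)*(rho*vel^2/2))
f = 779.17*1000 / ((1871.7/0.43245)*(1000*3.9403^2/2))
f = 0.023190


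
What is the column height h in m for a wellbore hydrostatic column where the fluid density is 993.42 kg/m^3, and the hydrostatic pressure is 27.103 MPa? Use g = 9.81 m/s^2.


h = P * 1e6 / (g * rho)
h = 27.103 * 1e6 / (9.81 * 993.42)
h = 2781.1 m


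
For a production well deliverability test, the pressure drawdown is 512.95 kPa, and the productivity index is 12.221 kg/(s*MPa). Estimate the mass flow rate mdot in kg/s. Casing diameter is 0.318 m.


mdot = PI * dP / 1000
mdot = 12.221 * 512.95 / 1000
mdot = 6.2688 kg/s


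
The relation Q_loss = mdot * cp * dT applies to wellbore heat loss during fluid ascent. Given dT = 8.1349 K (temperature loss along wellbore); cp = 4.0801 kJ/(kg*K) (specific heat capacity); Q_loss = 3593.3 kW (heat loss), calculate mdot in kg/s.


mdot = Q_loss / (cp * dT)
mdot = 3593.3 / (4.0801 * 8.1349)
mdot = 108.26 kg/s


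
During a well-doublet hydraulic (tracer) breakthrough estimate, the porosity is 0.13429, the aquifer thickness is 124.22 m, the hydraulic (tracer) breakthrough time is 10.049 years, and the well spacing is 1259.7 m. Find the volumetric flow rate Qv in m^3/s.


Qv = pi*hr*phi*L^2 / (3*t_bt*365.25*86400)
Qv = pi*124.22*0.13429*1259.7^2 / (3*10.049*365.25*86400)
Qv = 0.087412 m^3/s


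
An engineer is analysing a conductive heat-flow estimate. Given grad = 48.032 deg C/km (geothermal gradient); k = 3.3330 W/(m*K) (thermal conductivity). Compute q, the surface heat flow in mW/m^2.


q = k * grad / 1000
q = 3.3330 * 48.032 / 1000
q = 0.1600907 W/m^2
Convert: 0.1600907 W/m^2 * 1000.0 = 160.09 mW/m^2
q = 160.09 mW/m^2


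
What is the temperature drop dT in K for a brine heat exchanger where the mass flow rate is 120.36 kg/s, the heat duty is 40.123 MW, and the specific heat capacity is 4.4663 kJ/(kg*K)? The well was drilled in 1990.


dT = Q * 1000 / (mdot * cp)
dT = 40.123 * 1000 / (120.36 * 4.4663)
dT = 74.639 K


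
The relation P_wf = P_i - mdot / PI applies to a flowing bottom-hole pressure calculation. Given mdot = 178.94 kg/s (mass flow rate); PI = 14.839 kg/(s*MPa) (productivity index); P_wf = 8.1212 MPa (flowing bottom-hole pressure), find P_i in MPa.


P_i = P_wf + mdot / PI
P_i = 8.1212 + 178.94 / 14.839
P_i = 20.180 MPa


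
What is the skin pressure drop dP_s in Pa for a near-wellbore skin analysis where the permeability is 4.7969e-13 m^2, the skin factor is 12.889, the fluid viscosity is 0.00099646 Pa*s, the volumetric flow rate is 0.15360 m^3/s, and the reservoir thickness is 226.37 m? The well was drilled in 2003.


dP_s = S * q * mu / (2*pi*k*hr) / 1000
dP_s = 12.889 * 0.15360 * 0.00099646 / (2*pi*4.7969e-13*226.37) / 1000
dP_s = 2891.418 kPa
Convert: 2891.418 kPa * 1000.0 = 2.8914e+06 Pa
dP_s = 2.8914e+06 Pa


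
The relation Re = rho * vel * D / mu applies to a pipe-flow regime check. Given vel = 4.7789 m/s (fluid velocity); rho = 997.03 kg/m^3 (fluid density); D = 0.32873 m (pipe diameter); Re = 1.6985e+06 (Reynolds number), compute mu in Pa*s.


mu = rho * vel * D / Re
mu = 997.03 * 4.7789 * 0.32873 / 1.6985e+06
mu = 0.00092217 Pa*s


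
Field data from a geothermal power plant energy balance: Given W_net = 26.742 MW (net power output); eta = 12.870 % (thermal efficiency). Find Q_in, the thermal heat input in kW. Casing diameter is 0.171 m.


Q_in = W_net / (eta / 100)
Q_in = 26.742 / (12.870 / 100)
Q_in = 207.7855 MW
Convert: 207.7855 MW * 1000.0 = 2.0779e+05 kW
Q_in = 2.0779e+05 kW


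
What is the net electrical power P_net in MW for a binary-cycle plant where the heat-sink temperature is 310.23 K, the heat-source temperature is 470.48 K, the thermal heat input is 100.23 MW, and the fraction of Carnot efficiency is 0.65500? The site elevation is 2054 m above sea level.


Step 1: eta = (1 - Tc/Th)*f = (1 - 310.23/470.48)*0.655 = 0.2230993
Step 2: P_net = eta * Q_in = 0.2230993 * 100.23 = 22.361 MW
P_net = 22.361 MW


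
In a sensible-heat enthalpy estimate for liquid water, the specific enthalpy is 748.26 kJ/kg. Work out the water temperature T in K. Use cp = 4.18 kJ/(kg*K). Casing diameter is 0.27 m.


T = h / cp
T = 748.26 / 4.18
T = 179.0096 deg C
Convert to K: 179.0096 + 273.15 = 452.16 K
T = 452.16 K


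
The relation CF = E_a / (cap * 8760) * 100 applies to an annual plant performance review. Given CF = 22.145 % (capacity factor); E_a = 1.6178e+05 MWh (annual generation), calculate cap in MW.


cap = E_a / (CF/100 * 8760)
cap = 1.6178e+05 / (22.145/100 * 8760)
cap = 83.396 MW


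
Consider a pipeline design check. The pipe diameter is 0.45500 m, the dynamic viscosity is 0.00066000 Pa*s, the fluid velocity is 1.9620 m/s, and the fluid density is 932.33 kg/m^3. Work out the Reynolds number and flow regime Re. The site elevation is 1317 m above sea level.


Step 1: Re = rho*vel*D/mu = 932.33*1.962*0.455/0.00066 = 1.2611e+06
Step 2: Re = 1.2611e+06 > 4000, so flow is turbulent.
Re = 1.2611e+06 (turbulent)


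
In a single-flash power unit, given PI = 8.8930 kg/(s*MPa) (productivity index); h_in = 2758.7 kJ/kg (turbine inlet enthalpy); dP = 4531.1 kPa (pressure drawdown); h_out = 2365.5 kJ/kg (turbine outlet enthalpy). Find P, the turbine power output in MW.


Step 1: mdot = PI * dP / 1000 = 8.893 * 4531.1 / 1000 = 40.29507 kg/s
Step 2: P = mdot*(h_in - h_out)/1000 = 40.29507*(2758.7 - 2365.5)/1000 = 15.844 MW
P = 15.844 MW


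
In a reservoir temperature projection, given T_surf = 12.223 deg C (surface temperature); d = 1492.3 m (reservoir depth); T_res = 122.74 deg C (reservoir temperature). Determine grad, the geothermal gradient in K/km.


grad = (T_res - T_surf) / d * 1000
grad = (122.74 - 12.223) / 1492.3 * 1000
grad = 74.05817 deg C/km
Convert: 74.05817 deg C/km * 1.0 = 74.058 K/km
grad = 74.058 K/km


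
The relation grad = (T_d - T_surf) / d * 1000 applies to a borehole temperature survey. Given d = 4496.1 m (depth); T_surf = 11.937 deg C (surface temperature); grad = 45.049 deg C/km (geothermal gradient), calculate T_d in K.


T_d = T_surf + grad * d / 1000
T_d = 11.937 + 45.049 * 4496.1 / 1000
T_d = 214.4818 deg C
Convert to K: 214.4818 + 273.15 = 487.63 K
T_d = 487.63 K


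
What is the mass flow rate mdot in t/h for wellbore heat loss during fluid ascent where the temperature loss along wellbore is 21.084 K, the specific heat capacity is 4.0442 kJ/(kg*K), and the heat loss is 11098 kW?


mdot = Q_loss / (cp * dT)
mdot = 11098 / (4.0442 * 21.084)
mdot = 130.1545 kg/s
Convert: 130.1545 kg/s * 3.6 = 468.56 t/h
mdot = 468.56 t/h


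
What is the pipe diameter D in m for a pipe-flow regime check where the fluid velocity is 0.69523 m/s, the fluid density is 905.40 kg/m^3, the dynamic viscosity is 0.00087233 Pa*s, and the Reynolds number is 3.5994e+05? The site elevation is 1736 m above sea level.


D = Re * mu / (rho * vel)
D = 3.5994e+05 * 0.00087233 / (905.40 * 0.69523)
D = 0.49882 m


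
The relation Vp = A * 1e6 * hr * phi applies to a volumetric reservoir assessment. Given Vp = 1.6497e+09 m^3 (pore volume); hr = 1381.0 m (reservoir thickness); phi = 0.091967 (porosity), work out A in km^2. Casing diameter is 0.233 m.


A = Vp / (1e6 * hr * phi)
A = 1.6497e+09 / (1e6 * 1381.0 * 0.091967)
A = 12.989 km^2


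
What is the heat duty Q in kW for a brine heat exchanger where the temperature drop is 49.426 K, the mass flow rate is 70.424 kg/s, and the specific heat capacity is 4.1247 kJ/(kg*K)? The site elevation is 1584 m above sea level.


Q = mdot * cp * dT / 1000
Q = 70.424 * 4.1247 * 49.426 / 1000
Q = 14.35716 MW
Convert: 14.35716 MW * 1000.0 = 14357 kW
Q = 14357 kW


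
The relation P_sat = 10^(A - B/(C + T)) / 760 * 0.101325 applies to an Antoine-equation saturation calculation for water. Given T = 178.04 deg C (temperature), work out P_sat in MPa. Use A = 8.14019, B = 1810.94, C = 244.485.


P_sat = 10^(A - B/(C + T)) / 760 * 0.101325
P_sat = 10^(8.14019 - 1810.94/(244.485 + 178.04)) / 760 * 0.101325
P_sat = 0.95301 MPa


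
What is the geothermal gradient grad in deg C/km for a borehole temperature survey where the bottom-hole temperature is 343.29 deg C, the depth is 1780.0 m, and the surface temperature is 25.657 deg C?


grad = (T_d - T_surf) / d * 1000
grad = (343.29 - 25.657) / 1780.0 * 1000
grad = 178.45 deg C/km


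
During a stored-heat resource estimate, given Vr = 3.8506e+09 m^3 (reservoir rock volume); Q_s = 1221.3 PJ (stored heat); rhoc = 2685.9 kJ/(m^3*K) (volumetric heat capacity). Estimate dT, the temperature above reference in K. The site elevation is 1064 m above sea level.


dT = Q_s * 1e12 / (Vr * rhoc)
dT = 1221.3 * 1e12 / (3.8506e+09 * 2685.9)
dT = 118.09 K


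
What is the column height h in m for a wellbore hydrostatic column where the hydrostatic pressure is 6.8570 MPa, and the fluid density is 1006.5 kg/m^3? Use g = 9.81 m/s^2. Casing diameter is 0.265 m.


h = P * 1e6 / (g * rho)
h = 6.8570 * 1e6 / (9.81 * 1006.5)
h = 694.47 m


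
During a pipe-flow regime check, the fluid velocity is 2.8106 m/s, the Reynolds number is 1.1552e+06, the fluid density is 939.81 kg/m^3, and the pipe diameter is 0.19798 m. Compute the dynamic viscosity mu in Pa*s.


mu = rho * vel * D / Re
mu = 939.81 * 2.8106 * 0.19798 / 1.1552e+06
mu = 0.00045269 Pa*s


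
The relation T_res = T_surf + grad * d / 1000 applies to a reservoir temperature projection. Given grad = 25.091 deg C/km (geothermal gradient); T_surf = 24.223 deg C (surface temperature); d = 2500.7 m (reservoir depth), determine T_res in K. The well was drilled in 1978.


T_res = T_surf + grad * d / 1000
T_res = 24.223 + 25.091 * 2500.7 / 1000
T_res = 86.96806 deg C
Convert to K: 86.96806 + 273.15 = 360.12 K
T_res = 360.12 K


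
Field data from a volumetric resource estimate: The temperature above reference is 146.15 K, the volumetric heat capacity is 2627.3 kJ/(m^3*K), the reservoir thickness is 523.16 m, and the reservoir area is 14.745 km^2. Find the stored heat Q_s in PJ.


Step 1: Vr = A*1e6*hr = 14.745*1e6*523.16 = 7.713994e+09 m^3
Step 2: Q_s = Vr*rhoc*dT/1e12 = 7.713994e+09*2627.3*146.15/1e12 = 2962.0 PJ
Q_s = 2962.0 PJ


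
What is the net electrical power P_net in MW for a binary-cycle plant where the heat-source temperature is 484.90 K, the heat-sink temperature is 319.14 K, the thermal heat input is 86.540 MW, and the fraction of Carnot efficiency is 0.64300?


Step 1: eta = (1 - Tc/Th)*f = (1 - 319.14/484.9)*0.643 = 0.2198055
Step 2: P_net = eta * Q_in = 0.2198055 * 86.54 = 19.022 MW
P_net = 19.022 MW


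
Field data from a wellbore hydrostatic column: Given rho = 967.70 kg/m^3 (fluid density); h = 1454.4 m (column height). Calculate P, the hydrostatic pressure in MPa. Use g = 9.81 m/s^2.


P = rho * g * h / 1e6
P = 967.70 * 9.81 * 1454.4 / 1e6
P = 13.807 MPa


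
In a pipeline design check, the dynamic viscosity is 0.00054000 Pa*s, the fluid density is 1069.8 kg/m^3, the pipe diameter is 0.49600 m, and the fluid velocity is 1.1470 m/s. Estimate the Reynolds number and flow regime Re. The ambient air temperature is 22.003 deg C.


Step 1: Re = rho*vel*D/mu = 1069.8*1.147*0.496/0.00054 = 1.1271e+06
Step 2: Re = 1.1271e+06 > 4000, so flow is turbulent.
Re = 1.1271e+06 (turbulent)


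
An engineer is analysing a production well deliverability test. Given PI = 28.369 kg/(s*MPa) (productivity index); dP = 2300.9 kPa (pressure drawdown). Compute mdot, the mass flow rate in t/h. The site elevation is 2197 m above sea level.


mdot = PI * dP / 1000
mdot = 28.369 * 2300.9 / 1000
mdot = 65.27423 kg/s
Convert: 65.27423 kg/s * 3.6 = 234.99 t/h
mdot = 234.99 t/h


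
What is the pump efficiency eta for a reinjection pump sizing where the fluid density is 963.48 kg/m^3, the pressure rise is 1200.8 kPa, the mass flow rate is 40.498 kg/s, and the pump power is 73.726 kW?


eta = mdot * dP / (rho * P_pump)
eta = 40.498 * 1200.8 / (963.48 * 73.726)
eta = 0.68461


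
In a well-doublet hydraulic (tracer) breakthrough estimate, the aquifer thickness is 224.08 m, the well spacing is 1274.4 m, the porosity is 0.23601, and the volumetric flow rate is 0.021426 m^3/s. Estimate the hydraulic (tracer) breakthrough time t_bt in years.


t_bt = pi * hr * phi * L^2 / (3 * Qv) / (365.25*86400)
t_bt = pi * 224.08 * 0.23601 * 1274.4^2 / (3 * 0.021426) / (365.25*86400)
t_bt = 133.02 years


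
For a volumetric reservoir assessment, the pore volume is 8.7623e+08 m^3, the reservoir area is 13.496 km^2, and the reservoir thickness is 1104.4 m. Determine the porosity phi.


phi = Vp / (A * 1e6 * hr)
phi = 8.7623e+08 / (13.496 * 1e6 * 1104.4)
phi = 0.058788


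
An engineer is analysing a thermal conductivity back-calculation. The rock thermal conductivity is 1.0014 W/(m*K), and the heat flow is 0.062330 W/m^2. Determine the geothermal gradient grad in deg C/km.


grad = q / k * 1000
grad = 0.062330 / 1.0014 * 1000
grad = 62.243 deg C/km


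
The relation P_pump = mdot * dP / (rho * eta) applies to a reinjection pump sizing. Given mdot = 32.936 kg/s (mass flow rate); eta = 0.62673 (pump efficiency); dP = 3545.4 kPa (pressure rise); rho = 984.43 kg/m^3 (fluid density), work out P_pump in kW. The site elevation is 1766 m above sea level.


P_pump = mdot * dP / (rho * eta)
P_pump = 32.936 * 3545.4 / (984.43 * 0.62673)
P_pump = 189.27 kW


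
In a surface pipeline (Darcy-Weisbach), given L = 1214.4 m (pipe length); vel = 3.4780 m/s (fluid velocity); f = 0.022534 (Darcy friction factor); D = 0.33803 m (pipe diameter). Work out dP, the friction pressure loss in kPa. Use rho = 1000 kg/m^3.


dP = f * (L/D) * (rho*vel^2/2) / 1000
dP = 0.022534 * (1214.4/0.33803) * (1000*3.4780^2/2) / 1000
dP = 489.64 kPa


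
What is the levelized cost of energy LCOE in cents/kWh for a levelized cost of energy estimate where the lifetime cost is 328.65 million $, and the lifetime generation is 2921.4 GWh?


LCOE = C_tot / E_tot * 100
LCOE = 328.65 / 2921.4 * 100
LCOE = 11.250 cents/kWh


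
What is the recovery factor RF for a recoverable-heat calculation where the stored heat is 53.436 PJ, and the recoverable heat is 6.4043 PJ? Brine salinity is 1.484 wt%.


RF = Q_rec / Q_s
RF = 6.4043 / 53.436
RF = 0.11985


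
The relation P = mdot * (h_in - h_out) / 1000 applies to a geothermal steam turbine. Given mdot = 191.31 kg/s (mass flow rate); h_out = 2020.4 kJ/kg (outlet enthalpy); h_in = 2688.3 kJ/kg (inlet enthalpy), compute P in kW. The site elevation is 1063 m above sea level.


P = mdot * (h_in - h_out) / 1000
P = 191.31 * (2688.3 - 2020.4) / 1000
P = 127.7759 MW
Convert: 127.7759 MW * 1000.0 = 1.2778e+05 kW
P = 1.2778e+05 kW


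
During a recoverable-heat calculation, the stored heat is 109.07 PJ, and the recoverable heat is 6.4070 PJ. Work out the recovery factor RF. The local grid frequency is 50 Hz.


RF = Q_rec / Q_s
RF = 6.4070 / 109.07
RF = 0.058742


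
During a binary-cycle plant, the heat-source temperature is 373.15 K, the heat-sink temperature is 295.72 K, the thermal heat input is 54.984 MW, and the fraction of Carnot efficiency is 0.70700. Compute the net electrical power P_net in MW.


Step 1: eta = (1 - Tc/Th)*f = (1 - 295.72/373.15)*0.707 = 0.1467051
Step 2: P_net = eta * Q_in = 0.1467051 * 54.984 = 8.0664 MW
P_net = 8.0664 MW


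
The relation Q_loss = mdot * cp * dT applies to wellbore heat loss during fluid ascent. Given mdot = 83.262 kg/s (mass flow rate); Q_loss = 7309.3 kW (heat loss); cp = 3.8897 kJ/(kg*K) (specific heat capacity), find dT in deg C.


dT = Q_loss / (mdot * cp)
dT = 7309.3 / (83.262 * 3.8897)
dT = 22.56903 K
Convert (temperature difference, 1 K = 1 deg C): 22.56903 K = 22.56903 deg C
dT = 22.569 deg C


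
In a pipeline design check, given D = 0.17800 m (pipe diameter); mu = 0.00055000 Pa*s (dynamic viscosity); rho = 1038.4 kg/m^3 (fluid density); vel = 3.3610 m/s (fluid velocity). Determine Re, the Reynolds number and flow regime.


Step 1: Re = rho*vel*D/mu = 1038.4*3.361*0.178/0.00055 = 1.1295e+06
Step 2: Re = 1.1295e+06 > 4000, so flow is turbulent.
Re = 1.1295e+06 (turbulent)


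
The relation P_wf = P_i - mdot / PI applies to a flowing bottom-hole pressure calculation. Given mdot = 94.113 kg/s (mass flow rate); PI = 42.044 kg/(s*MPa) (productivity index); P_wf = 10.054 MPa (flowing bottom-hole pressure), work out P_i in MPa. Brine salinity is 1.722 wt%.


P_i = P_wf + mdot / PI
P_i = 10.054 + 94.113 / 42.044
P_i = 12.292 MPa


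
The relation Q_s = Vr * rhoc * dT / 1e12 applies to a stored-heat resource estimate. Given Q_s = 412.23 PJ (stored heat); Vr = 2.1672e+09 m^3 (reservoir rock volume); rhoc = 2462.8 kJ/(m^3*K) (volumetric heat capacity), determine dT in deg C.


dT = Q_s * 1e12 / (Vr * rhoc)
dT = 412.23 * 1e12 / (2.1672e+09 * 2462.8)
dT = 77.23452 K
Convert (temperature difference, 1 K = 1 deg C): 77.23452 K = 77.23452 deg C
dT = 77.235 deg C


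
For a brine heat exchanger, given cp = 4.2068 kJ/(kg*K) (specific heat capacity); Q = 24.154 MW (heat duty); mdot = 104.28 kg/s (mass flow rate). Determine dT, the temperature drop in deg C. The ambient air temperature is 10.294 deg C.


dT = Q * 1000 / (mdot * cp)
dT = 24.154 * 1000 / (104.28 * 4.2068)
dT = 55.06000 K
Convert (temperature difference, 1 K = 1 deg C): 55.06000 K = 55.06000 deg C
dT = 55.060 deg C


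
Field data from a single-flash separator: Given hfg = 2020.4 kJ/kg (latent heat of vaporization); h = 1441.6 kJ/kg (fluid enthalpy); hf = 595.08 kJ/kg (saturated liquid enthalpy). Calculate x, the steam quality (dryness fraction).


x = (h - hf) / hfg
x = (1441.6 - 595.08) / 2020.4
x = 0.41899


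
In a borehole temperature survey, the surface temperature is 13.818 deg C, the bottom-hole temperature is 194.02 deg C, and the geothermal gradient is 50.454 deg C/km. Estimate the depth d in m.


d = (T_d - T_surf) / grad * 1000
d = (194.02 - 13.818) / 50.454 * 1000
d = 3571.6 m


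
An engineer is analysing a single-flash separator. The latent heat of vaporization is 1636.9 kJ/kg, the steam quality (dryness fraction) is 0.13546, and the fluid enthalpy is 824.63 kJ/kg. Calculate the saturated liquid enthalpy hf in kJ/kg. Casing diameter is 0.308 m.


hf = h - x * hfg
hf = 824.63 - 0.13546 * 1636.9
hf = 602.90 kJ/kg


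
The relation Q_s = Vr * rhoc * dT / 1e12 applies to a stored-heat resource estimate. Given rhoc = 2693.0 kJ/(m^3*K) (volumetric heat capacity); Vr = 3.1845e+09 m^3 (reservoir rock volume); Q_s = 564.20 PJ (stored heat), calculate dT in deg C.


dT = Q_s * 1e12 / (Vr * rhoc)
dT = 564.20 * 1e12 / (3.1845e+09 * 2693.0)
dT = 65.78933 K
Convert (temperature difference, 1 K = 1 deg C): 65.78933 K = 65.78933 deg C
dT = 65.789 deg C


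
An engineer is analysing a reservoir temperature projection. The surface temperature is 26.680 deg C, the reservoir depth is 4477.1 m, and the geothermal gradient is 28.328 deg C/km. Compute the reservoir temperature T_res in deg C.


T_res = T_surf + grad * d / 1000
T_res = 26.680 + 28.328 * 4477.1 / 1000
T_res = 153.51 deg C


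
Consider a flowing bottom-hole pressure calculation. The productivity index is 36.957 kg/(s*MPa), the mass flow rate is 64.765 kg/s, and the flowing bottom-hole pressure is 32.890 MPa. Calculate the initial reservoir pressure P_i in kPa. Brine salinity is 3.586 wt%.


P_i = P_wf + mdot / PI
P_i = 32.890 + 64.765 / 36.957
P_i = 34.64244 MPa
Convert: 34.64244 MPa * 1000.0 = 34642 kPa
P_i = 34642 kPa


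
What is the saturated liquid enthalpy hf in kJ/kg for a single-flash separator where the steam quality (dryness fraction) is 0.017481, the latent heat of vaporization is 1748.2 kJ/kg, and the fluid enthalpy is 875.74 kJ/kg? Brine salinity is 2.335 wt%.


hf = h - x * hfg
hf = 875.74 - 0.017481 * 1748.2
hf = 845.18 kJ/kg


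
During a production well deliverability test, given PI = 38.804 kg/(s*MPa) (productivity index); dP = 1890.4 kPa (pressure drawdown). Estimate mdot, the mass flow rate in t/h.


mdot = PI * dP / 1000
mdot = 38.804 * 1890.4 / 1000
mdot = 73.35508 kg/s
Convert: 73.35508 kg/s * 3.6 = 264.08 t/h
mdot = 264.08 t/h


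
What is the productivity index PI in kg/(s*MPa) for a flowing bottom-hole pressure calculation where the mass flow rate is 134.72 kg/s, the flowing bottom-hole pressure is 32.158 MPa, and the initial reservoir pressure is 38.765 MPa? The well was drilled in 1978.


PI = mdot / (P_i - P_wf)
PI = 134.72 / (38.765 - 32.158)
PI = 20.390 kg/(s*MPa)


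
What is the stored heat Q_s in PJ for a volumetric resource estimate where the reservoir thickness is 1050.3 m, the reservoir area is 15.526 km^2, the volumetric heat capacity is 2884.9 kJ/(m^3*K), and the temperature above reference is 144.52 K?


Step 1: Vr = A*1e6*hr = 15.526*1e6*1050.3 = 1.630696e+10 m^3
Step 2: Q_s = Vr*rhoc*dT/1e12 = 1.630696e+10*2884.9*144.52/1e12 = 6798.8 PJ
Q_s = 6798.8 PJ


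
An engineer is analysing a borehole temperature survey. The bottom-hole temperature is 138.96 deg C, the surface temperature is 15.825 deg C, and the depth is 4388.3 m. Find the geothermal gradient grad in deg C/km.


grad = (T_d - T_surf) / d * 1000
grad = (138.96 - 15.825) / 4388.3 * 1000
grad = 28.060 deg C/km


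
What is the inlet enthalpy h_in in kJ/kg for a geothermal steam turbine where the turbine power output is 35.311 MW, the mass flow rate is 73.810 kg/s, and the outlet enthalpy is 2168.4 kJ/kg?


h_in = h_out + P * 1000 / mdot
h_in = 2168.4 + 35.311 * 1000 / 73.810
h_in = 2646.8 kJ/kg


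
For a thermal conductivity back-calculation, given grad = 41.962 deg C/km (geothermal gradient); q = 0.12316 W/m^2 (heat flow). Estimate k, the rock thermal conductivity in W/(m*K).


k = q / (grad / 1000)
k = 0.12316 / (41.962 / 1000)
k = 2.9350 W/(m*K)


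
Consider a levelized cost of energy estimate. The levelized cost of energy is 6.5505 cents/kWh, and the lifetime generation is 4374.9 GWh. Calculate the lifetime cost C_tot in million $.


C_tot = LCOE / 100 * E_tot
C_tot = 6.5505 / 100 * 4374.9
C_tot = 286.58 million $


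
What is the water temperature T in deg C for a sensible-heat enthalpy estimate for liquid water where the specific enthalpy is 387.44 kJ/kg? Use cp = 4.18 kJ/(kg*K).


T = h / cp
T = 387.44 / 4.18
T = 92.689 deg C


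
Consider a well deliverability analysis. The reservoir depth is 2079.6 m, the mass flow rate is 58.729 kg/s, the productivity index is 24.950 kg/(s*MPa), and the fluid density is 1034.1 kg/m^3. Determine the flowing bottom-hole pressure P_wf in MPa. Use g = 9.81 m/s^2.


Step 1: P_i = rho*g*h/1e6 = 1034.1*9.81*2079.6/1e6 = 21.09655 MPa
Step 2: P_wf = P_i - mdot/PI = 21.09655 - 58.729/24.95 = 18.743 MPa
P_wf = 18.743 MPa


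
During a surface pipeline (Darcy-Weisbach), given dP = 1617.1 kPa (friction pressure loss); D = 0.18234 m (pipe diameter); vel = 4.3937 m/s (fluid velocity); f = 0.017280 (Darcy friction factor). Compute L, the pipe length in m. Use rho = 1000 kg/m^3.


L = dP*1000*D / (f*rho*vel^2/2)
L = 1617.1*1000*0.18234 / (0.017280*1000*4.3937^2/2)
L = 1767.8 m


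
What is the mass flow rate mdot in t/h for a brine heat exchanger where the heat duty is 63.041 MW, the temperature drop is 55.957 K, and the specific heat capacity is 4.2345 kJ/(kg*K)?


mdot = Q * 1000 / (cp * dT)
mdot = 63.041 * 1000 / (4.2345 * 55.957)
mdot = 266.0520 kg/s
Convert: 266.0520 kg/s * 3.6 = 957.79 t/h
mdot = 957.79 t/h


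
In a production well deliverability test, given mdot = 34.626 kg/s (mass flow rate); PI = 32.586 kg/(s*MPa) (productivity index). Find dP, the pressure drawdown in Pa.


dP = mdot * 1000 / PI
dP = 34.626 * 1000 / 32.586
dP = 1062.604 kPa
Convert: 1062.604 kPa * 1000.0 = 1.0626e+06 Pa
dP = 1.0626e+06 Pa


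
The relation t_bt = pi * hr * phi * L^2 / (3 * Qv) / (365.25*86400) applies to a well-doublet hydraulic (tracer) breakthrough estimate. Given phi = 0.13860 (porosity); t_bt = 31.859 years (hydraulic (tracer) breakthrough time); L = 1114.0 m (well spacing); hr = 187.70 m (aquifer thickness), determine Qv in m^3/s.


Qv = pi*hr*phi*L^2 / (3*t_bt*365.25*86400)
Qv = pi*187.70*0.13860*1114.0^2 / (3*31.859*365.25*86400)
Qv = 0.033627 m^3/s


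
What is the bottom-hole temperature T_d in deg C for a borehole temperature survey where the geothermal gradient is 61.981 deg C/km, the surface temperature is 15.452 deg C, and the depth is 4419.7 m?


T_d = T_surf + grad * d / 1000
T_d = 15.452 + 61.981 * 4419.7 / 1000
T_d = 289.39 deg C


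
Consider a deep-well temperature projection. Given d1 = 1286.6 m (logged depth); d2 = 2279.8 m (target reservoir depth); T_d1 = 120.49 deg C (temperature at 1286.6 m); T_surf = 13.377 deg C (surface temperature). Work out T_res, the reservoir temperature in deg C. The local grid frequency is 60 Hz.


Step 1: grad = (T_d1 - T_surf)/d1 * 1000 = (120.49 - 13.377)/1286.6 * 1000 = 83.25276 deg C/km
Step 2: T_res = T_surf + grad*d2/1000 = 13.377 + 83.25276*2279.8/1000 = 203.18 deg C
T_res = 203.18 deg C


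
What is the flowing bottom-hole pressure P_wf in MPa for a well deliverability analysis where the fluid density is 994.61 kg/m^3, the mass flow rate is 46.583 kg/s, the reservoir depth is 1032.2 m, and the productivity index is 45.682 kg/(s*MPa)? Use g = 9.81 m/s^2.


Step 1: P_i = rho*g*h/1e6 = 994.61*9.81*1032.2/1e6 = 10.07130 MPa
Step 2: P_wf = P_i - mdot/PI = 10.07130 - 46.583/45.682 = 9.0516 MPa
P_wf = 9.0516 MPa


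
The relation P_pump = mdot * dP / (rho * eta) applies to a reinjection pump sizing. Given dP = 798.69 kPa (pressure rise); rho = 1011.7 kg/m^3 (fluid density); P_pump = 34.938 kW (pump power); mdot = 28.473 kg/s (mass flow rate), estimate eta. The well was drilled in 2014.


eta = mdot * dP / (rho * P_pump)
eta = 28.473 * 798.69 / (1011.7 * 34.938)
eta = 0.64337
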